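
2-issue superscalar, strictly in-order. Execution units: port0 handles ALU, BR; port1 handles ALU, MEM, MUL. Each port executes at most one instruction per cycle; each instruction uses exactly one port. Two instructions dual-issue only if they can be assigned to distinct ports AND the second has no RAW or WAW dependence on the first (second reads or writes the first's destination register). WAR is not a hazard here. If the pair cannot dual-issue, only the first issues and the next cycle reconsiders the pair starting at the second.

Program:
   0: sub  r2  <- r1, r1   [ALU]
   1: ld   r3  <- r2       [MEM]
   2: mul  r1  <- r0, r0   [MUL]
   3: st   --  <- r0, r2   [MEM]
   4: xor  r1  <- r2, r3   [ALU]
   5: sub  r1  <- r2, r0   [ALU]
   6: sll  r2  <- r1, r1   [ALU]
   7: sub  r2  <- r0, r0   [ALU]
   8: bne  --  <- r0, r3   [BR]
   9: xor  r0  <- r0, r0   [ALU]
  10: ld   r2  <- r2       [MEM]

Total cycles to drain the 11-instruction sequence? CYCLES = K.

c0: i0 sub.ALU  RAW r2
c1: i1 ld.MEM  no-port MEM/MUL
c2: i2 mul.MUL  no-port MUL/MEM
c3: i3+i4 st.MEM xor.ALU  pair
c4: i5 sub.ALU  RAW r1
c5: i6 sll.ALU  WAW r2
c6: i7+i8 sub.ALU bne.BR  pair
c7: i9+i10 xor.ALU ld.MEM  pair

CYCLES = 8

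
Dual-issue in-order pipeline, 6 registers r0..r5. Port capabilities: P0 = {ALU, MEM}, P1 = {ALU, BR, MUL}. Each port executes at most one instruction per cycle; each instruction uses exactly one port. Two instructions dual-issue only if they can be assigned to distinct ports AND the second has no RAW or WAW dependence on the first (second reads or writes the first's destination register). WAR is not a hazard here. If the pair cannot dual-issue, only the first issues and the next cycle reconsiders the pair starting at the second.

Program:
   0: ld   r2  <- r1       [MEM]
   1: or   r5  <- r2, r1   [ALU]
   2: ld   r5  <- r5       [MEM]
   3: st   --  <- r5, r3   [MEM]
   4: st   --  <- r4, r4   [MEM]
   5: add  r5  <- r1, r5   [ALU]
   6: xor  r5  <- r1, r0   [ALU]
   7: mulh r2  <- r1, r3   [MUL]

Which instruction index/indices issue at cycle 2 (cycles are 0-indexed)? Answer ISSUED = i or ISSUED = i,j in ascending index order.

ISSUED = 2

  cy0 -> i0 (ld) RAW r2
  cy1 -> i1 (or) RAW+WAW r5
  cy2 -> i2 (ld) no-port MEM/MEM
  cy3 -> i3 (st) no-port MEM/MEM
  cy4 -> i4/i5 (st+add) pair
  cy5 -> i6/i7 (xor+mulh) pair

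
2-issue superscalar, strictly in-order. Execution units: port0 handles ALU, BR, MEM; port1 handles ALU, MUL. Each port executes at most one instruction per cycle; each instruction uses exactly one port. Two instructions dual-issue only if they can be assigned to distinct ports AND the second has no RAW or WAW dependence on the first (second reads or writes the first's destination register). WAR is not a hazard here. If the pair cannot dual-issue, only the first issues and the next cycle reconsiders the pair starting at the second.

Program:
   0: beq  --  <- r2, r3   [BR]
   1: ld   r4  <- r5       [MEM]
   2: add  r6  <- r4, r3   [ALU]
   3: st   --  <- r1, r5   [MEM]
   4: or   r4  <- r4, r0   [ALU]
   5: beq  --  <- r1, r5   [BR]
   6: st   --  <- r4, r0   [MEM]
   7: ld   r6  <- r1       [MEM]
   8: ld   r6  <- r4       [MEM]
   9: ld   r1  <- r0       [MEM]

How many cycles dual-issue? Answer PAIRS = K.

t=0 i0:beq.BR ; no-port BR/MEM
t=1 i1:ld.MEM ; RAW r4
t=2 i2&i3:add.ALU;st.MEM ; dual
t=3 i4&i5:or.ALU;beq.BR ; dual
t=4 i6:st.MEM ; no-port MEM/MEM
t=5 i7:ld.MEM ; no-port MEM/MEM
t=6 i8:ld.MEM ; no-port MEM/MEM
t=7 i9:ld.MEM ; tail

PAIRS = 2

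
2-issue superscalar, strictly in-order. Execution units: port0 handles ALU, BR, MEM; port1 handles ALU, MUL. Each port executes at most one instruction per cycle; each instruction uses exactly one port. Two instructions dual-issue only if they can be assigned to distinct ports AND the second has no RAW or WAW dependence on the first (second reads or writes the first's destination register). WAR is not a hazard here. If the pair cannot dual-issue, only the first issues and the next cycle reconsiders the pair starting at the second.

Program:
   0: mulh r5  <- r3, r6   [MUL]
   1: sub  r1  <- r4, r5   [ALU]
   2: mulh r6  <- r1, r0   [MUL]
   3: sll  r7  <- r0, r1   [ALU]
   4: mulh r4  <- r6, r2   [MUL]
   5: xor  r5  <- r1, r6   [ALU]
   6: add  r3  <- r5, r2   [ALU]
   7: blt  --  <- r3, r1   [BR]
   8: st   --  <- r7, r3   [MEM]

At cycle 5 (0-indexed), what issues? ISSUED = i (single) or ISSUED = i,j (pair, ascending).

ISSUED = 7

0. mulh.MUL @i0  | RAW r5
1. sub.ALU @i1  | RAW r1
2. mulh.MUL sll.ALU @i2&i3  | pair
3. mulh.MUL xor.ALU @i4&i5  | pair
4. add.ALU @i6  | RAW r3
5. blt.BR @i7  | no-port BR/MEM
6. st.MEM @i8  | tail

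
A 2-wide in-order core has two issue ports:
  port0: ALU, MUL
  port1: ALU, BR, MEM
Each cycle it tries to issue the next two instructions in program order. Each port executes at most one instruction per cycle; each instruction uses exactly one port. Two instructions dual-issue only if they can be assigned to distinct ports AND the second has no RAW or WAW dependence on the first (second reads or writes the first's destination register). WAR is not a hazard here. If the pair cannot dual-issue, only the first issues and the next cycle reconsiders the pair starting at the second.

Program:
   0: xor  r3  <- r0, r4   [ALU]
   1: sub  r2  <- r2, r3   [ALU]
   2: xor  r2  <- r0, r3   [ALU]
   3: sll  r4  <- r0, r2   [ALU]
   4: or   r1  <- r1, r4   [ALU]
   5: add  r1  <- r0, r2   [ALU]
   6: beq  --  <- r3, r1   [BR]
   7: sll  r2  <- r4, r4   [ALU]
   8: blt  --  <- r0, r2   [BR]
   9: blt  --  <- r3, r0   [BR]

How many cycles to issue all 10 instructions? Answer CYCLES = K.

CYCLES = 9

  cy0 -> i0 (xor.ALU) RAW r3
  cy1 -> i1 (sub.ALU) WAW r2
  cy2 -> i2 (xor.ALU) RAW r2
  cy3 -> i3 (sll.ALU) RAW r4
  cy4 -> i4 (or.ALU) WAW r1
  cy5 -> i5 (add.ALU) RAW r1
  cy6 -> i6/i7 (beq.BR/sll.ALU) 2-wide
  cy7 -> i8 (blt.BR) no-port BR/BR
  cy8 -> i9 (blt.BR) tail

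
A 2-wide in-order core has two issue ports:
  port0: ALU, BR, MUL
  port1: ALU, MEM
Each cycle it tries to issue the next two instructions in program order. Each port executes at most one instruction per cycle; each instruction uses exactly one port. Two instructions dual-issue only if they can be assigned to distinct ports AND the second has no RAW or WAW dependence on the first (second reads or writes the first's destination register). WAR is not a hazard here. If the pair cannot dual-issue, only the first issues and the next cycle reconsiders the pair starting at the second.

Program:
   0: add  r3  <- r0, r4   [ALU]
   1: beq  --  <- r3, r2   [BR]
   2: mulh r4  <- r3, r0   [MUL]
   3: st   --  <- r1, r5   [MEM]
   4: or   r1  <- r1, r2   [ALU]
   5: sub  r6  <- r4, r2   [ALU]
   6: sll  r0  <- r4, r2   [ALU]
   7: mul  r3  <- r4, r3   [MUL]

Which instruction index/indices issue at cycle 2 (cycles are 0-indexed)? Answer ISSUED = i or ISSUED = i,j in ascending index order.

0. add.ALU @i0  | RAW r3
1. beq.BR @i1  | no-port BR/MUL
2. mulh.MUL;st.MEM @i2/i3  | pair
3. or.ALU;sub.ALU @i4/i5  | pair
4. sll.ALU;mul.MUL @i6/i7  | pair

ISSUED = 2,3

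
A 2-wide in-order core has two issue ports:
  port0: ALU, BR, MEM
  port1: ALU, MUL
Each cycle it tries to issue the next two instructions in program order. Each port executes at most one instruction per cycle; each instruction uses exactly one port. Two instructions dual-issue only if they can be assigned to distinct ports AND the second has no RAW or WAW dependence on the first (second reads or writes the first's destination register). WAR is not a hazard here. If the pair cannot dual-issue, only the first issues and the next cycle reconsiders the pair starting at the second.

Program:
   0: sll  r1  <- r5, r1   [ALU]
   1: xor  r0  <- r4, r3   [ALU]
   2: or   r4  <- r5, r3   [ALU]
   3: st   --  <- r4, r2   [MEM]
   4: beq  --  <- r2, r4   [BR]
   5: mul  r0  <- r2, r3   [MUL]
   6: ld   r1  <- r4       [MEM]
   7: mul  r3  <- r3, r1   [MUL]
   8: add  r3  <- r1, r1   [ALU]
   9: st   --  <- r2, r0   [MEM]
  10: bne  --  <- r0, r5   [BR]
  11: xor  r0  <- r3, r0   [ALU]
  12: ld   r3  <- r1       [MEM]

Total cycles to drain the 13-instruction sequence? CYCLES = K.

CYCLES = 9

  cy0 -> i0,i1 (sll/xor) 2-wide
  cy1 -> i2 (or) RAW r4
  cy2 -> i3 (st) no-port MEM/BR
  cy3 -> i4,i5 (beq/mul) 2-wide
  cy4 -> i6 (ld) RAW r1
  cy5 -> i7 (mul) WAW r3
  cy6 -> i8,i9 (add/st) 2-wide
  cy7 -> i10,i11 (bne/xor) 2-wide
  cy8 -> i12 (ld) tail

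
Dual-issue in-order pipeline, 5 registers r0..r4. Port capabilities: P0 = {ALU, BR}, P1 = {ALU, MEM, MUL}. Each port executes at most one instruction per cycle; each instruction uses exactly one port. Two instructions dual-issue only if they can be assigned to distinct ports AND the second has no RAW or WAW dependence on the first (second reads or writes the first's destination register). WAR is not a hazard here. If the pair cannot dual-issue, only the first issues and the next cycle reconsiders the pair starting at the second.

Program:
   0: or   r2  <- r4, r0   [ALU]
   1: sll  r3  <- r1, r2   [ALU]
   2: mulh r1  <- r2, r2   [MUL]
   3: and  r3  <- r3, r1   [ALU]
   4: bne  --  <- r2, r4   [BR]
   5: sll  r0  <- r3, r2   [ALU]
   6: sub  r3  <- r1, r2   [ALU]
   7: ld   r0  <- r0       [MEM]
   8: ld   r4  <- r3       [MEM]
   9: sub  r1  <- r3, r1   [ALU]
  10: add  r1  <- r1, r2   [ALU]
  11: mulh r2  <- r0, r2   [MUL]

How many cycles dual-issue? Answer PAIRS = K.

PAIRS = 5

[0] i0  or.ALU  -- RAW r2
[1] i1&i2  sll.ALU mulh.MUL  -- pair
[2] i3&i4  and.ALU bne.BR  -- pair
[3] i5&i6  sll.ALU sub.ALU  -- pair
[4] i7  ld.MEM  -- no-port MEM/MEM
[5] i8&i9  ld.MEM sub.ALU  -- pair
[6] i10&i11  add.ALU mulh.MUL  -- pair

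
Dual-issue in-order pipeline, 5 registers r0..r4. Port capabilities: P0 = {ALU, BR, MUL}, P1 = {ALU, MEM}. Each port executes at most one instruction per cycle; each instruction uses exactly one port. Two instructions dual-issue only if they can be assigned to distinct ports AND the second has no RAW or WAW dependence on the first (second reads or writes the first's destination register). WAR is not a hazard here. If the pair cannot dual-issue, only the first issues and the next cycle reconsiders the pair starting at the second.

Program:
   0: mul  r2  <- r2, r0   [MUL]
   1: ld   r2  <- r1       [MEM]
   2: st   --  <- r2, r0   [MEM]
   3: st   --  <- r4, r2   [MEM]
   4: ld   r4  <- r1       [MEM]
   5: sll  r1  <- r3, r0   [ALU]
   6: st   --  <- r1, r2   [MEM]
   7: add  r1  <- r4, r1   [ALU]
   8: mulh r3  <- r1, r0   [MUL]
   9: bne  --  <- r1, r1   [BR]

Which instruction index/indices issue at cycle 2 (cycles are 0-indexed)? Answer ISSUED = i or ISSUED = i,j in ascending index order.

t=0 i0:mul ; WAW r2
t=1 i1:ld ; no-port MEM/MEM
t=2 i2:st ; no-port MEM/MEM
t=3 i3:st ; no-port MEM/MEM
t=4 i4&i5:ld+sll ; pair
t=5 i6&i7:st+add ; pair
t=6 i8:mulh ; no-port MUL/BR
t=7 i9:bne ; tail

ISSUED = 2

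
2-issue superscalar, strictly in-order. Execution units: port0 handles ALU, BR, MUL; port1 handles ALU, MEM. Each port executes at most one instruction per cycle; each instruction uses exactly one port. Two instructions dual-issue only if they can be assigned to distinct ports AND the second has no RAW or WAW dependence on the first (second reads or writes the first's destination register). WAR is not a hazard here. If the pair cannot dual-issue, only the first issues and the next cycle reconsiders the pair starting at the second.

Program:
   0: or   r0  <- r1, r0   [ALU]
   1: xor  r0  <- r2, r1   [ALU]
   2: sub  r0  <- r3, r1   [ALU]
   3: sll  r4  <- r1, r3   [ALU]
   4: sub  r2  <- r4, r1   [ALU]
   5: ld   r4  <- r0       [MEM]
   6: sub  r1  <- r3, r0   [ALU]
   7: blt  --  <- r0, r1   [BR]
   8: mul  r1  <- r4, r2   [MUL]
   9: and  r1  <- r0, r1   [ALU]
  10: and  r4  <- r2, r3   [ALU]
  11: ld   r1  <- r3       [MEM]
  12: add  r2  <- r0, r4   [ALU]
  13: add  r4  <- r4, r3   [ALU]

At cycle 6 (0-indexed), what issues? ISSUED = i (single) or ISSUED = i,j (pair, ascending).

t=0 i0:or ; WAW r0
t=1 i1:xor ; WAW r0
t=2 i2&i3:sub/sll ; 2-wide
t=3 i4&i5:sub/ld ; 2-wide
t=4 i6:sub ; RAW r1
t=5 i7:blt ; no-port BR/MUL
t=6 i8:mul ; RAW+WAW r1
t=7 i9&i10:and/and ; 2-wide
t=8 i11&i12:ld/add ; 2-wide
t=9 i13:add ; tail

ISSUED = 8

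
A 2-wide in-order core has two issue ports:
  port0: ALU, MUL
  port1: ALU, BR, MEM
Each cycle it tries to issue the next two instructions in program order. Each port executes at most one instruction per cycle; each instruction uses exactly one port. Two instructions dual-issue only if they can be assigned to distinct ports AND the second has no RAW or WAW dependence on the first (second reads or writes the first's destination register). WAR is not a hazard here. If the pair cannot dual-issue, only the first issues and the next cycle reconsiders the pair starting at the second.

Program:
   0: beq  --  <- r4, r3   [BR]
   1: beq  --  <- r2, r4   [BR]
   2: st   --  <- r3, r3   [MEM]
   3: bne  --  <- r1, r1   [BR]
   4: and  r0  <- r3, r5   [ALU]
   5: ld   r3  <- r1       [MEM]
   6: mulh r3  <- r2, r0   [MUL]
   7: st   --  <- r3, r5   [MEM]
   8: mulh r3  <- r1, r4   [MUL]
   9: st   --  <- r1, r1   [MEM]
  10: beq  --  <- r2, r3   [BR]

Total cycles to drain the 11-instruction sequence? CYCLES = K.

CYCLES = 9

#0 head=0: beq.BR i0 no-port BR/BR
#1 head=1: beq.BR i1 no-port BR/MEM
#2 head=2: st.MEM i2 no-port MEM/BR
#3 head=3: bne.BR and.ALU i3+i4 pair
#4 head=5: ld.MEM i5 WAW r3
#5 head=6: mulh.MUL i6 RAW r3
#6 head=7: st.MEM mulh.MUL i7+i8 pair
#7 head=9: st.MEM i9 no-port MEM/BR
#8 head=10: beq.BR i10 tail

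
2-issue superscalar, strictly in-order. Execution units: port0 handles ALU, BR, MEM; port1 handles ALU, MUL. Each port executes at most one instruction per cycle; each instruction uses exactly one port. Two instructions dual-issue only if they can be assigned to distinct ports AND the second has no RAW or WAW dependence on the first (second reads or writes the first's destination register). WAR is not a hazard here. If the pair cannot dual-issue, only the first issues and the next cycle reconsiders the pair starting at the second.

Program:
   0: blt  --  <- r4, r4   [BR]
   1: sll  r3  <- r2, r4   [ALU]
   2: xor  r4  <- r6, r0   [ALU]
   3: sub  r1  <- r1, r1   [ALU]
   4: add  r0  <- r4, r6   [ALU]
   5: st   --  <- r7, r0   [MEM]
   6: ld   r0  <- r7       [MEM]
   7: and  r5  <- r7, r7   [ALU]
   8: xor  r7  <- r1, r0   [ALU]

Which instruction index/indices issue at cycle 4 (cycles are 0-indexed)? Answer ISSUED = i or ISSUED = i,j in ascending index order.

t=0 i0&i1:blt.BR;sll.ALU ; dual
t=1 i2&i3:xor.ALU;sub.ALU ; dual
t=2 i4:add.ALU ; RAW r0
t=3 i5:st.MEM ; no-port MEM/MEM
t=4 i6&i7:ld.MEM;and.ALU ; dual
t=5 i8:xor.ALU ; tail

ISSUED = 6,7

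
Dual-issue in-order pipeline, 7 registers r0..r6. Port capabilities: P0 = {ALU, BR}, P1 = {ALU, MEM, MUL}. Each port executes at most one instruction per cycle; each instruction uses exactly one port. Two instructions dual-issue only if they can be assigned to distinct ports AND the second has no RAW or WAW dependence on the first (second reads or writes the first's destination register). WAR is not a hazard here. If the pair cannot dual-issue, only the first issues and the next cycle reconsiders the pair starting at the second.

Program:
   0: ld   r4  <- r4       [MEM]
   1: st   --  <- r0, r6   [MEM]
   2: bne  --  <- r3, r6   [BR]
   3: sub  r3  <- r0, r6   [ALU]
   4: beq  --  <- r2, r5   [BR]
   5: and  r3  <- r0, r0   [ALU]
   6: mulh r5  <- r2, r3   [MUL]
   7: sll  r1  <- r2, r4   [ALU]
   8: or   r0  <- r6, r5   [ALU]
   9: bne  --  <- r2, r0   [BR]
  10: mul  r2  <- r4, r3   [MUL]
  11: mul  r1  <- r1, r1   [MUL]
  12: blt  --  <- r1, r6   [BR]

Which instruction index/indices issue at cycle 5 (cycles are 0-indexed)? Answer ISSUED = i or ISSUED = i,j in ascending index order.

ISSUED = 8

c0: i0 ld.MEM  no-port MEM/MEM
c1: i1/i2 st.MEM/bne.BR  dual
c2: i3/i4 sub.ALU/beq.BR  dual
c3: i5 and.ALU  RAW r3
c4: i6/i7 mulh.MUL/sll.ALU  dual
c5: i8 or.ALU  RAW r0
c6: i9/i10 bne.BR/mul.MUL  dual
c7: i11 mul.MUL  RAW r1
c8: i12 blt.BR  tail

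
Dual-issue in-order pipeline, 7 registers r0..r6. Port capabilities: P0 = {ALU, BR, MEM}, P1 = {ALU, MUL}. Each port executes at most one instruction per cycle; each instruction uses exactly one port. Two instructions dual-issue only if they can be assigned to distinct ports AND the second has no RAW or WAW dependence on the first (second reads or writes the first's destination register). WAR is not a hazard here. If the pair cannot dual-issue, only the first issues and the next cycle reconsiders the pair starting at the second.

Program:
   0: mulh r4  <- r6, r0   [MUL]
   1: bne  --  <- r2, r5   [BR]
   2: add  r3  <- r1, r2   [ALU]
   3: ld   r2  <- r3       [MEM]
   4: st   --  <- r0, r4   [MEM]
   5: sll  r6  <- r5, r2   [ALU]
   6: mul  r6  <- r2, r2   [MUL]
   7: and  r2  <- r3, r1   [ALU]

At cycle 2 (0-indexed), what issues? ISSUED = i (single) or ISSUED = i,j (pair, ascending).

ISSUED = 3

0. mulh/bne @i0/i1  | pair
1. add @i2  | RAW r3
2. ld @i3  | no-port MEM/MEM
3. st/sll @i4/i5  | pair
4. mul/and @i6/i7  | pair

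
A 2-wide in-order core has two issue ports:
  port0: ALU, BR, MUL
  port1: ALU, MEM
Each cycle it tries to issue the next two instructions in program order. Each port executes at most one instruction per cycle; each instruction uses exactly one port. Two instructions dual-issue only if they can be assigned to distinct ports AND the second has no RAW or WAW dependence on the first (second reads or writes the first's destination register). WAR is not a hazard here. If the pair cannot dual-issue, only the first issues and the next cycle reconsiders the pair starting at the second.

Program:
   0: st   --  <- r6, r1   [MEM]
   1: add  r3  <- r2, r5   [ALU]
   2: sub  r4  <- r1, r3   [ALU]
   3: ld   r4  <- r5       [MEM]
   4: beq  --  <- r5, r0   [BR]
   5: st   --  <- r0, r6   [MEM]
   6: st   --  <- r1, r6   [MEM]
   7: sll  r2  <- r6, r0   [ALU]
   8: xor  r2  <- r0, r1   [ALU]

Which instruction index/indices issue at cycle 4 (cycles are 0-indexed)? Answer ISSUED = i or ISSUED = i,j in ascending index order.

ISSUED = 6,7

c0: i0/i1 st add  pair
c1: i2 sub  WAW r4
c2: i3/i4 ld beq  pair
c3: i5 st  no-port MEM/MEM
c4: i6/i7 st sll  pair
c5: i8 xor  tail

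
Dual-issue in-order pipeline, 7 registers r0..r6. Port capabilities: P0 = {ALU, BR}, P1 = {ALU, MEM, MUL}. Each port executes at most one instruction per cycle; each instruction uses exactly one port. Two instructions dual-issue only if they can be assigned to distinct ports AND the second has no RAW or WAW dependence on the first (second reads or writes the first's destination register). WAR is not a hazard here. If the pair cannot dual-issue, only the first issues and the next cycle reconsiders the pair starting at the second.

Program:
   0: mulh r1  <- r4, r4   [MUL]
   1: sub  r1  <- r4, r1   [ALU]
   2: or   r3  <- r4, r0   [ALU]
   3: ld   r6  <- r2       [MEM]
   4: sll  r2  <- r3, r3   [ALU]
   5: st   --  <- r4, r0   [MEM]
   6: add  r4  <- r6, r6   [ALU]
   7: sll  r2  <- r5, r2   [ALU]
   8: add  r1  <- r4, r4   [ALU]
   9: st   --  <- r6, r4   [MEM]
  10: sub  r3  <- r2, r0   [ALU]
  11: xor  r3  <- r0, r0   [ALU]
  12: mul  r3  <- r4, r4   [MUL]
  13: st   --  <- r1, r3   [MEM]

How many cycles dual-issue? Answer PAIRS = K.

0. mulh.MUL @i0  | RAW+WAW r1
1. sub.ALU;or.ALU @i1/i2  | 2-wide
2. ld.MEM;sll.ALU @i3/i4  | 2-wide
3. st.MEM;add.ALU @i5/i6  | 2-wide
4. sll.ALU;add.ALU @i7/i8  | 2-wide
5. st.MEM;sub.ALU @i9/i10  | 2-wide
6. xor.ALU @i11  | WAW r3
7. mul.MUL @i12  | no-port MUL/MEM
8. st.MEM @i13  | tail

PAIRS = 5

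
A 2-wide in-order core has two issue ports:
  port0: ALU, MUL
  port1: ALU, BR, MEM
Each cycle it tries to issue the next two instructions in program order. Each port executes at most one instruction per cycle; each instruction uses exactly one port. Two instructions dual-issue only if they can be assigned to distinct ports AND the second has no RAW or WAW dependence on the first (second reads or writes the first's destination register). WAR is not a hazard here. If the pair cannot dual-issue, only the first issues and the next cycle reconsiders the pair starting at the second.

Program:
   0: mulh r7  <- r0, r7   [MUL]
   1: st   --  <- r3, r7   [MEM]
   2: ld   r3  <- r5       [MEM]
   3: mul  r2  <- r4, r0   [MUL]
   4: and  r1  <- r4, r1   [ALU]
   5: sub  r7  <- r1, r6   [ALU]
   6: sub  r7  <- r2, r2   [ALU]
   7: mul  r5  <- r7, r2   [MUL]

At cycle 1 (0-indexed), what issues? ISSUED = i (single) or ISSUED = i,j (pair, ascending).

  cy0 -> i0 (mulh) RAW r7
  cy1 -> i1 (st) no-port MEM/MEM
  cy2 -> i2/i3 (ld+mul) pair
  cy3 -> i4 (and) RAW r1
  cy4 -> i5 (sub) WAW r7
  cy5 -> i6 (sub) RAW r7
  cy6 -> i7 (mul) tail

ISSUED = 1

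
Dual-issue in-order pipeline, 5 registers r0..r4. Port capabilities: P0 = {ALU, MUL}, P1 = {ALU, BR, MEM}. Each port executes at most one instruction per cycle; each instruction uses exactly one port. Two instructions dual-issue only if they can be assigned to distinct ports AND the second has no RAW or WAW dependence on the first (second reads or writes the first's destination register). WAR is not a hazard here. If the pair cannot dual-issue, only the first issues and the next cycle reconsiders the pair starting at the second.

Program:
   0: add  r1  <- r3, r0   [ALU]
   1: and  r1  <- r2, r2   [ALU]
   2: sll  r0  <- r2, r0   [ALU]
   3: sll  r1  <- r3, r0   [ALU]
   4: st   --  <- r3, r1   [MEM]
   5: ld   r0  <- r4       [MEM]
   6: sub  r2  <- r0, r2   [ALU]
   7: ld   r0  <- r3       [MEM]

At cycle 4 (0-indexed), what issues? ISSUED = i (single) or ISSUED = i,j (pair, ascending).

ISSUED = 5

t=0 i0:add ; WAW r1
t=1 i1&i2:and;sll ; dual
t=2 i3:sll ; RAW r1
t=3 i4:st ; no-port MEM/MEM
t=4 i5:ld ; RAW r0
t=5 i6&i7:sub;ld ; dual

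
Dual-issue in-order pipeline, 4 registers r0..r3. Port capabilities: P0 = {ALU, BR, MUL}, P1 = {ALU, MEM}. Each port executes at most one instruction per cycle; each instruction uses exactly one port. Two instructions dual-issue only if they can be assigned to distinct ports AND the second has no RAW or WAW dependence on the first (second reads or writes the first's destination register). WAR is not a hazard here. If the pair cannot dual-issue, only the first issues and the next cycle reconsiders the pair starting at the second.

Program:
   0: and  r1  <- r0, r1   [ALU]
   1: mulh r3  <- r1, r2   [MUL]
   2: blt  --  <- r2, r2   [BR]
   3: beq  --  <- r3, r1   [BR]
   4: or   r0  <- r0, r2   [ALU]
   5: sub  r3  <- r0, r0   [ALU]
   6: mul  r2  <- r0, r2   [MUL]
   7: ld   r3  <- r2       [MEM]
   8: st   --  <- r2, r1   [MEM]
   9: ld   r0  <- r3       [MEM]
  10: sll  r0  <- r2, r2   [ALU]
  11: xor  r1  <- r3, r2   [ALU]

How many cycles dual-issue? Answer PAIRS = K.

PAIRS = 3

c0: i0 and.ALU  RAW r1
c1: i1 mulh.MUL  no-port MUL/BR
c2: i2 blt.BR  no-port BR/BR
c3: i3&i4 beq.BR/or.ALU  dual
c4: i5&i6 sub.ALU/mul.MUL  dual
c5: i7 ld.MEM  no-port MEM/MEM
c6: i8 st.MEM  no-port MEM/MEM
c7: i9 ld.MEM  WAW r0
c8: i10&i11 sll.ALU/xor.ALU  dual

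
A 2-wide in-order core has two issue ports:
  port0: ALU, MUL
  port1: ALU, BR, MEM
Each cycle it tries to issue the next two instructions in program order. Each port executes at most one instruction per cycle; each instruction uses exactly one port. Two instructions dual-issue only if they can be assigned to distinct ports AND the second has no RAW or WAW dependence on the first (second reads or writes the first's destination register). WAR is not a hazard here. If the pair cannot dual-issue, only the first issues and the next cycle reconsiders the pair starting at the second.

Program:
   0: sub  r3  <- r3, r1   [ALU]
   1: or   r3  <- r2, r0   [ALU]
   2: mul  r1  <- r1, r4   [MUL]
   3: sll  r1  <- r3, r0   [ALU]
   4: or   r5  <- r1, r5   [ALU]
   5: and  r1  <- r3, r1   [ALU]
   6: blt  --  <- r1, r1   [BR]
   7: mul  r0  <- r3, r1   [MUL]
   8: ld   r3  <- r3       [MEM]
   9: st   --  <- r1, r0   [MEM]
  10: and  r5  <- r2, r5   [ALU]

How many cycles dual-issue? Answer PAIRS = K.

PAIRS = 4

c0: i0 sub.ALU  WAW r3
c1: i1/i2 or.ALU mul.MUL  2-wide
c2: i3 sll.ALU  RAW r1
c3: i4/i5 or.ALU and.ALU  2-wide
c4: i6/i7 blt.BR mul.MUL  2-wide
c5: i8 ld.MEM  no-port MEM/MEM
c6: i9/i10 st.MEM and.ALU  2-wide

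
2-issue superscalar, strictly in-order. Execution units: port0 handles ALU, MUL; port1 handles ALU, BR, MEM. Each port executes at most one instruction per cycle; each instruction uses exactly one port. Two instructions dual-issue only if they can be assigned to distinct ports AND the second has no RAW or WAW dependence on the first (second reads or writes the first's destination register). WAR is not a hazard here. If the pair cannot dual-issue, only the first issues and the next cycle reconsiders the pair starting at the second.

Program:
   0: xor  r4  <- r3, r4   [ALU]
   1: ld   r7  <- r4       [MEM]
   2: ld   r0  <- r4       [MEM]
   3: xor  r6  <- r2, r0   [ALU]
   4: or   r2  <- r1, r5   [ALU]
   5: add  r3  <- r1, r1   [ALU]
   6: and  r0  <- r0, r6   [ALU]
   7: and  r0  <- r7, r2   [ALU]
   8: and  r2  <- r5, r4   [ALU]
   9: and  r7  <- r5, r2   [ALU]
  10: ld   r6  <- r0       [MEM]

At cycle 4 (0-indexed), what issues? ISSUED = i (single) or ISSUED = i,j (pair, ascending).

  cy0 -> i0 (xor) RAW r4
  cy1 -> i1 (ld) no-port MEM/MEM
  cy2 -> i2 (ld) RAW r0
  cy3 -> i3,i4 (xor;or) 2-wide
  cy4 -> i5,i6 (add;and) 2-wide
  cy5 -> i7,i8 (and;and) 2-wide
  cy6 -> i9,i10 (and;ld) 2-wide

ISSUED = 5,6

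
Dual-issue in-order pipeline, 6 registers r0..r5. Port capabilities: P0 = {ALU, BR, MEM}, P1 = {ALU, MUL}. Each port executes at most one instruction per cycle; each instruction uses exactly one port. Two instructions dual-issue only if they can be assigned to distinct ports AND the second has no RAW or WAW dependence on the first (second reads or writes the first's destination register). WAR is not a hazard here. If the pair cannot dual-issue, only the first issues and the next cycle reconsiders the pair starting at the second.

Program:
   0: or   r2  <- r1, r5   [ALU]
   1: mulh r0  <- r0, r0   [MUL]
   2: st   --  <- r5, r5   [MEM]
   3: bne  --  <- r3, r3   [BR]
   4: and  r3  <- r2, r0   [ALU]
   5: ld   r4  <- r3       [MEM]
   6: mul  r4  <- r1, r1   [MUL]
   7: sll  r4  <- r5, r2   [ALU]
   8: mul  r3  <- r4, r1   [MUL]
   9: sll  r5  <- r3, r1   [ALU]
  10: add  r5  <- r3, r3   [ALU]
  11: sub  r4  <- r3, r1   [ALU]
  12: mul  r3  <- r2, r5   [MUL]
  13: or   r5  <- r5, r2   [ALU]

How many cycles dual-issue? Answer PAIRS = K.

PAIRS = 4

c0: i0/i1 or;mulh  2-wide
c1: i2 st  no-port MEM/BR
c2: i3/i4 bne;and  2-wide
c3: i5 ld  WAW r4
c4: i6 mul  WAW r4
c5: i7 sll  RAW r4
c6: i8 mul  RAW r3
c7: i9 sll  WAW r5
c8: i10/i11 add;sub  2-wide
c9: i12/i13 mul;or  2-wide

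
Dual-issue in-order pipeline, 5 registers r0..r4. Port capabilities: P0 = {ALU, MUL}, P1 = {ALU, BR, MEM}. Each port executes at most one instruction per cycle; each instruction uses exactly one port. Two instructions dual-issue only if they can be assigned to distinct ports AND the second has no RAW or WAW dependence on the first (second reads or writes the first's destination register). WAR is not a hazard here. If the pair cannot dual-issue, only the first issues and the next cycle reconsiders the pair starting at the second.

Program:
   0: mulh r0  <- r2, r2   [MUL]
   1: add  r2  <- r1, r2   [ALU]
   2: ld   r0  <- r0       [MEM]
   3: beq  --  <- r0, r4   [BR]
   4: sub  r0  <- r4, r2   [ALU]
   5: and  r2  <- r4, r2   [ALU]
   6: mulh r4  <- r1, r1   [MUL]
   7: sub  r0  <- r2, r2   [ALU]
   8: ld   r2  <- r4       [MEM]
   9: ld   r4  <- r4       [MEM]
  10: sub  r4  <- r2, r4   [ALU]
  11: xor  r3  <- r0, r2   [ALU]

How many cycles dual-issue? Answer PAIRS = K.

t=0 i0+i1:mulh.MUL/add.ALU ; 2-wide
t=1 i2:ld.MEM ; no-port MEM/BR
t=2 i3+i4:beq.BR/sub.ALU ; 2-wide
t=3 i5+i6:and.ALU/mulh.MUL ; 2-wide
t=4 i7+i8:sub.ALU/ld.MEM ; 2-wide
t=5 i9:ld.MEM ; RAW+WAW r4
t=6 i10+i11:sub.ALU/xor.ALU ; 2-wide

PAIRS = 5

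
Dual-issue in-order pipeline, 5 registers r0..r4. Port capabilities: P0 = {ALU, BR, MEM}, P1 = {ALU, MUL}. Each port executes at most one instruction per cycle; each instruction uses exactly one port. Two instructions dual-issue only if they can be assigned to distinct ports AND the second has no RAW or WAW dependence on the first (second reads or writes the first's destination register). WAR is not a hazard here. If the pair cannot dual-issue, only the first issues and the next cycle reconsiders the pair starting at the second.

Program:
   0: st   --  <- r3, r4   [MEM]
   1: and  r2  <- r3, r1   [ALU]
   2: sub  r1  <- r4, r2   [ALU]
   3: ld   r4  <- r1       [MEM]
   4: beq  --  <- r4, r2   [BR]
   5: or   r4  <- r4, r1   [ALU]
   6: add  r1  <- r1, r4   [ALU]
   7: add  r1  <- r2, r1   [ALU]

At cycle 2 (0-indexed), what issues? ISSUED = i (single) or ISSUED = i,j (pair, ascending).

t=0 i0,i1:st+and ; dual
t=1 i2:sub ; RAW r1
t=2 i3:ld ; no-port MEM/BR
t=3 i4,i5:beq+or ; dual
t=4 i6:add ; RAW+WAW r1
t=5 i7:add ; tail

ISSUED = 3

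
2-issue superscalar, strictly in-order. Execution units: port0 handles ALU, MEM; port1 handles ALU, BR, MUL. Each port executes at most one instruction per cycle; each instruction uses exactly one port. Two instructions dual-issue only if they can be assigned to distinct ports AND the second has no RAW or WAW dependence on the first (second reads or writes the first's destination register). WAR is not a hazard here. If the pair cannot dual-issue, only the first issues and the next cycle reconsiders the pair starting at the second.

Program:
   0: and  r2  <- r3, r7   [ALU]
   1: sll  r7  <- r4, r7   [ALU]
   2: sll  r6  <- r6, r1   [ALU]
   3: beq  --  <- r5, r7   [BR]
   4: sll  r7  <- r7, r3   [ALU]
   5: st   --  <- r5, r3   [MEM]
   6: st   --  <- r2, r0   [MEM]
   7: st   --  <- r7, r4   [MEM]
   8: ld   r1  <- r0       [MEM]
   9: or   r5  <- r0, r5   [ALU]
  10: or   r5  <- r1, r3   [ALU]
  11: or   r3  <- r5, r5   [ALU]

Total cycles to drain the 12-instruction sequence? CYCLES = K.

CYCLES = 8

  cy0 -> i0,i1 (and+sll) dual
  cy1 -> i2,i3 (sll+beq) dual
  cy2 -> i4,i5 (sll+st) dual
  cy3 -> i6 (st) no-port MEM/MEM
  cy4 -> i7 (st) no-port MEM/MEM
  cy5 -> i8,i9 (ld+or) dual
  cy6 -> i10 (or) RAW r5
  cy7 -> i11 (or) tail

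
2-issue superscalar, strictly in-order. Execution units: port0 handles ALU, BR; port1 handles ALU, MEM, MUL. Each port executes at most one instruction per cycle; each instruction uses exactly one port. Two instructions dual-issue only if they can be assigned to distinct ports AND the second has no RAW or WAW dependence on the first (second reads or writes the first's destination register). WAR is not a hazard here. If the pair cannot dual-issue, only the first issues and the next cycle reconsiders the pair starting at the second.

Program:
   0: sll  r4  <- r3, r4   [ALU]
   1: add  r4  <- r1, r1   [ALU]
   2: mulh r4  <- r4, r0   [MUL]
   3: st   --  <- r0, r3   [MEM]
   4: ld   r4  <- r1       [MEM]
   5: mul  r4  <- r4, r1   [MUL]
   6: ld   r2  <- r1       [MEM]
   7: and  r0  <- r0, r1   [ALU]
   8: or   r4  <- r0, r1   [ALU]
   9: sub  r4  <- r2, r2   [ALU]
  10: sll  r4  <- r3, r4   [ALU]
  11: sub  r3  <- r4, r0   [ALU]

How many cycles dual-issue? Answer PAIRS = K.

c0: i0 sll  WAW r4
c1: i1 add  RAW+WAW r4
c2: i2 mulh  no-port MUL/MEM
c3: i3 st  no-port MEM/MEM
c4: i4 ld  no-port MEM/MUL
c5: i5 mul  no-port MUL/MEM
c6: i6,i7 ld+and  pair
c7: i8 or  WAW r4
c8: i9 sub  RAW+WAW r4
c9: i10 sll  RAW r4
c10: i11 sub  tail

PAIRS = 1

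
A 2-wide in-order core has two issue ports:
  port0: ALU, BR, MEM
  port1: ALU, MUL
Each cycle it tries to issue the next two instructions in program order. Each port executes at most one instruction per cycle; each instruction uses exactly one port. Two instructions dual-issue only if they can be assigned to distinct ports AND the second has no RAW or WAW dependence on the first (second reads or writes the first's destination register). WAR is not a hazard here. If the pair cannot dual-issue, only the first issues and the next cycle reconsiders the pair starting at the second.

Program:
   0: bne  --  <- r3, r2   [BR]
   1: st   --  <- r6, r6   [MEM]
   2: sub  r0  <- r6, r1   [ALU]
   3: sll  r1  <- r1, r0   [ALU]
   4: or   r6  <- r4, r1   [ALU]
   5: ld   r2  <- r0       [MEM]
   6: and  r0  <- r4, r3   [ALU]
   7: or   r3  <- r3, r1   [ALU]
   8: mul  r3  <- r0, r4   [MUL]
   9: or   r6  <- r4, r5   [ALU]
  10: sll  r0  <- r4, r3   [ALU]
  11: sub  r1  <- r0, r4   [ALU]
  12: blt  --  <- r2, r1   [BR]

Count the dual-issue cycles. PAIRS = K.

PAIRS = 4

  cy0 -> i0 (bne) no-port BR/MEM
  cy1 -> i1/i2 (st+sub) pair
  cy2 -> i3 (sll) RAW r1
  cy3 -> i4/i5 (or+ld) pair
  cy4 -> i6/i7 (and+or) pair
  cy5 -> i8/i9 (mul+or) pair
  cy6 -> i10 (sll) RAW r0
  cy7 -> i11 (sub) RAW r1
  cy8 -> i12 (blt) tail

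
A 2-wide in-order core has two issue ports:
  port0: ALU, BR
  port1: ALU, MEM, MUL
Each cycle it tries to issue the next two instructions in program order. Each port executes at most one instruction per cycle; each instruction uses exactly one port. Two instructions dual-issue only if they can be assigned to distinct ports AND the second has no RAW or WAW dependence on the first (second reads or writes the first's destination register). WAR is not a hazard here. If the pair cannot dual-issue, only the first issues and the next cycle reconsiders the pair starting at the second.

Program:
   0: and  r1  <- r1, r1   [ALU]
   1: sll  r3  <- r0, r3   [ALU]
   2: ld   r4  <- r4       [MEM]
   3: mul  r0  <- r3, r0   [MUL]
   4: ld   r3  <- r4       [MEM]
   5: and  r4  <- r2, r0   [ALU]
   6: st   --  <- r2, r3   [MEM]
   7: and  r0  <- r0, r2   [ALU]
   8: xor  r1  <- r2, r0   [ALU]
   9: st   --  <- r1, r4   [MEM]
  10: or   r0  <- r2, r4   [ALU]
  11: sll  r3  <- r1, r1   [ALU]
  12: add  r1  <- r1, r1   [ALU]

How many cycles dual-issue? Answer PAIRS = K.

PAIRS = 5

  cy0 -> i0&i1 (and;sll) pair
  cy1 -> i2 (ld) no-port MEM/MUL
  cy2 -> i3 (mul) no-port MUL/MEM
  cy3 -> i4&i5 (ld;and) pair
  cy4 -> i6&i7 (st;and) pair
  cy5 -> i8 (xor) RAW r1
  cy6 -> i9&i10 (st;or) pair
  cy7 -> i11&i12 (sll;add) pair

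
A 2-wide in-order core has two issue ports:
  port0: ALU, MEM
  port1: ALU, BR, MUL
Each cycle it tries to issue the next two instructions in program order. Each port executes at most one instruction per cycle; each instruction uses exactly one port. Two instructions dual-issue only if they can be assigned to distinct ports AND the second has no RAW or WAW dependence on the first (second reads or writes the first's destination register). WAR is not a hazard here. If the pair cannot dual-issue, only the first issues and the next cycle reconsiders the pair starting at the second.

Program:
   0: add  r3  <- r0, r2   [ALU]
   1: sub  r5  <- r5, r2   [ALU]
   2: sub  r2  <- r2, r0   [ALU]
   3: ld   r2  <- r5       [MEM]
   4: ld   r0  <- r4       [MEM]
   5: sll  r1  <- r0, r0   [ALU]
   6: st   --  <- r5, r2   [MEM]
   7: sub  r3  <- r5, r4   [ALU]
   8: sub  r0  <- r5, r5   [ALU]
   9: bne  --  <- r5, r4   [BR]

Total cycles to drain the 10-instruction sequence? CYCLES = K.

t=0 i0,i1:add.ALU+sub.ALU ; dual
t=1 i2:sub.ALU ; WAW r2
t=2 i3:ld.MEM ; no-port MEM/MEM
t=3 i4:ld.MEM ; RAW r0
t=4 i5,i6:sll.ALU+st.MEM ; dual
t=5 i7,i8:sub.ALU+sub.ALU ; dual
t=6 i9:bne.BR ; tail

CYCLES = 7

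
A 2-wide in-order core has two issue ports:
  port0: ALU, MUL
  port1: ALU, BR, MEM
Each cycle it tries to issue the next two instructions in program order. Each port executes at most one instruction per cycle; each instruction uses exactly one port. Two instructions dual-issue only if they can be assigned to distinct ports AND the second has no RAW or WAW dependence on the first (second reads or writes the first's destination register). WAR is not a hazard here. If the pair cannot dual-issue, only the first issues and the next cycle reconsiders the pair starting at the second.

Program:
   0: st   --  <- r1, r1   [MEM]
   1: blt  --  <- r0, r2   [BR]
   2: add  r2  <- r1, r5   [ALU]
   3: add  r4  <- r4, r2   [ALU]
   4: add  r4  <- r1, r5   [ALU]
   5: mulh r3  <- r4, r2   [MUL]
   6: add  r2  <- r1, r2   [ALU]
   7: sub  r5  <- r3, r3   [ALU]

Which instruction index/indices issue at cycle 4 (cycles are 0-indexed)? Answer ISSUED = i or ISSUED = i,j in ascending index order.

#0 head=0: st i0 no-port MEM/BR
#1 head=1: blt+add i1+i2 2-wide
#2 head=3: add i3 WAW r4
#3 head=4: add i4 RAW r4
#4 head=5: mulh+add i5+i6 2-wide
#5 head=7: sub i7 tail

ISSUED = 5,6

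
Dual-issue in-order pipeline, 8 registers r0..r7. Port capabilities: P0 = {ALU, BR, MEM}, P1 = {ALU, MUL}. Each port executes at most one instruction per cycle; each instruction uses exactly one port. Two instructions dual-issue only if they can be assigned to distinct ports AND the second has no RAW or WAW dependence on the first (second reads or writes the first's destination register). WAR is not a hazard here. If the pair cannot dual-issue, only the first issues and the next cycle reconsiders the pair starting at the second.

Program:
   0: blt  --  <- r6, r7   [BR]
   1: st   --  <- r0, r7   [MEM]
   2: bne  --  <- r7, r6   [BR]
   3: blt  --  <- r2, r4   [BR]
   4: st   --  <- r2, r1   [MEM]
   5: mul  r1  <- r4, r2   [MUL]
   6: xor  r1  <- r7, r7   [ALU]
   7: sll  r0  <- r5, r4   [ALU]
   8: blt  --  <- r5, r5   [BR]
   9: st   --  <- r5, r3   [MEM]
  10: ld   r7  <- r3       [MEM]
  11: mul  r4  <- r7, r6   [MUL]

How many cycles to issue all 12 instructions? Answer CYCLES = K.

0. blt @i0  | no-port BR/MEM
1. st @i1  | no-port MEM/BR
2. bne @i2  | no-port BR/BR
3. blt @i3  | no-port BR/MEM
4. st+mul @i4+i5  | dual
5. xor+sll @i6+i7  | dual
6. blt @i8  | no-port BR/MEM
7. st @i9  | no-port MEM/MEM
8. ld @i10  | RAW r7
9. mul @i11  | tail

CYCLES = 10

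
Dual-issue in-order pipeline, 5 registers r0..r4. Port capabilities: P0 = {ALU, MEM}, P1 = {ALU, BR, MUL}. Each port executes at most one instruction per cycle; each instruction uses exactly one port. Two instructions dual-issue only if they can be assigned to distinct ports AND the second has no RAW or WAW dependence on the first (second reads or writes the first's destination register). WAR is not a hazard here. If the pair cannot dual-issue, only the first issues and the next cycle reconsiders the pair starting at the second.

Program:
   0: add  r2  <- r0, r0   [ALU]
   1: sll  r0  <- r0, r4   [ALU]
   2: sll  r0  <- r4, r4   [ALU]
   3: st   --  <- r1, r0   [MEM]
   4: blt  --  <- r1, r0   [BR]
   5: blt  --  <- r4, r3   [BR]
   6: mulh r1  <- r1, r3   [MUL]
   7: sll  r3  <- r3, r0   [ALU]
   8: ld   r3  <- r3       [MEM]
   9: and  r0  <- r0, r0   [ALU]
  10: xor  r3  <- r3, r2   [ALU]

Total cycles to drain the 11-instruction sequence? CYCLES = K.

#0 head=0: add sll i0/i1 dual
#1 head=2: sll i2 RAW r0
#2 head=3: st blt i3/i4 dual
#3 head=5: blt i5 no-port BR/MUL
#4 head=6: mulh sll i6/i7 dual
#5 head=8: ld and i8/i9 dual
#6 head=10: xor i10 tail

CYCLES = 7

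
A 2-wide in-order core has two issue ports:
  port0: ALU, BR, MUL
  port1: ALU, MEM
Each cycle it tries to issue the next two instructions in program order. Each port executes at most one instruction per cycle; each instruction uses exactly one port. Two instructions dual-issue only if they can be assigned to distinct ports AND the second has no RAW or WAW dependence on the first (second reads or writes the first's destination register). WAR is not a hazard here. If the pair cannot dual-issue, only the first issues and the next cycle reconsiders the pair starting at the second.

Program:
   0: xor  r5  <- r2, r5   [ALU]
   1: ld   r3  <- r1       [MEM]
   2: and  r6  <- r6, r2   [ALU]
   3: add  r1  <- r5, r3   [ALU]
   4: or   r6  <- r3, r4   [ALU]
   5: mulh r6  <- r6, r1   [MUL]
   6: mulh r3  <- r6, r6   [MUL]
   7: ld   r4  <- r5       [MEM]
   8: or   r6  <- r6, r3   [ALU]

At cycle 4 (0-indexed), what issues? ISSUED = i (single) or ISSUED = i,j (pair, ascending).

ISSUED = 6,7

t=0 i0+i1:xor.ALU;ld.MEM ; 2-wide
t=1 i2+i3:and.ALU;add.ALU ; 2-wide
t=2 i4:or.ALU ; RAW+WAW r6
t=3 i5:mulh.MUL ; no-port MUL/MUL
t=4 i6+i7:mulh.MUL;ld.MEM ; 2-wide
t=5 i8:or.ALU ; tail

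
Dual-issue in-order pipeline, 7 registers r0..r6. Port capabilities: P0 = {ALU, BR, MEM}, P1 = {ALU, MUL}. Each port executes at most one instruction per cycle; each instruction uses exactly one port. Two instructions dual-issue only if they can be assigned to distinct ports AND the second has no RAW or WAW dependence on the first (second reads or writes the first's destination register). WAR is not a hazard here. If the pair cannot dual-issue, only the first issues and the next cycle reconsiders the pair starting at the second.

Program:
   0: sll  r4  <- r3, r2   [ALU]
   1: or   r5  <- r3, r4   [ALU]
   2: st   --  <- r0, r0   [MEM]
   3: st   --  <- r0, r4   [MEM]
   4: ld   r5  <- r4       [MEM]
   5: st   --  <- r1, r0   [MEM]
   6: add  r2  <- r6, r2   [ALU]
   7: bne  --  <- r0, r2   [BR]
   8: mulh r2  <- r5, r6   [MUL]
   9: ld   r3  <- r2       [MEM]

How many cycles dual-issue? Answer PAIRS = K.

c0: i0 sll.ALU  RAW r4
c1: i1,i2 or.ALU st.MEM  2-wide
c2: i3 st.MEM  no-port MEM/MEM
c3: i4 ld.MEM  no-port MEM/MEM
c4: i5,i6 st.MEM add.ALU  2-wide
c5: i7,i8 bne.BR mulh.MUL  2-wide
c6: i9 ld.MEM  tail

PAIRS = 3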